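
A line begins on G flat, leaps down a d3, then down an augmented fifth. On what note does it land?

A diminished third down from Gb is E (letter E, 2 semitones down).
An augmented fifth down from E is Ab (letter A, 8 semitones down).

Ab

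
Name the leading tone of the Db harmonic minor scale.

Degree 7 takes the letter 6 steps above D, which is C.
In harmonic minor, degree 7 sits 11 semitones above the tonic. Db + 11 semitones is pitch class 0, spelled on C as C.

C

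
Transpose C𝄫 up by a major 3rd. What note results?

Ebb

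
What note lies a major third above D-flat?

D up a major third is F#, so the target letter is F.
From Db, a major third is 4 semitones up: F.

F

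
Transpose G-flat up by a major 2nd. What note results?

Ab

G up a major second is A, so the target letter is A.
From Gb, a major second is 2 semitones up: Ab.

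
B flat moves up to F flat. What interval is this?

diminished fifth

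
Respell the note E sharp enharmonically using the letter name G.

Gbb

E# is pitch class 5. The letter G alone is pitch class 7.
To reach pitch class 5 from G requires an offset of -2 semitones, i.e. double flat: Gbb.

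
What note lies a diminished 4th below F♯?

C##

A fourth below F lands on the letter C.
A diminished fourth spans 4 semitones, so F# moves to pitch class 2. On the letter C that is C##.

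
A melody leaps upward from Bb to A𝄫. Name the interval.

Counting letters B–C–D–E–F–G–A gives a seventh.
Bb→Abb = 9 semitones, 2 narrower than the major seventh (11), so diminished.

diminished seventh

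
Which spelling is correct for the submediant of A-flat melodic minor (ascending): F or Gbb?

F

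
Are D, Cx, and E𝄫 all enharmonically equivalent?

D is pitch class 2; C## is pitch class 2; Ebb is pitch class 2.
All spellings map to pitch class 2, so they are enharmonically equivalent.

Yes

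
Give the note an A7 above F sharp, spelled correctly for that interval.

F up a major seventh is E, so the target letter is E.
From F#, an augmented seventh is 12 semitones up: E##.

E##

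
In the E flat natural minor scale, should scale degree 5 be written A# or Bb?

Each scale degree takes a distinct letter name. Degree 5 of a scale on E must use the letter B.
Bb and A# are enharmonically the same pitch, but only Bb uses the letter B, so it is the correct spelling here.

Bb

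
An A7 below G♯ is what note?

Ab

G down a major seventh is Ab, so the target letter is A.
From G#, an augmented seventh is 12 semitones down: Ab.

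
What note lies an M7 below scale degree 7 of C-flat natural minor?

Cbb

Scale degree 7 of Cb natural minor is Bbb.
A major seventh (11 semitones) below Bbb lands on the letter C, giving Cbb.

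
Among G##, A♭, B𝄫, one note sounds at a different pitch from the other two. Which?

In 12-tone equal temperament, enharmonic equivalents share a pitch class. G## is pitch class 9; Ab is pitch class 8; Bbb is pitch class 9.
G## and Bbb share pitch class 9, while Ab is pitch class 8.

Ab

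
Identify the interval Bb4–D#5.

augmented third

The letter names run B→D, a span of 2 letter steps, so the interval is some kind of third.
Bb to D# is 5 semitones. A major third is 4, so 5 makes it augmented.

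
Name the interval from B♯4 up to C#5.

minor second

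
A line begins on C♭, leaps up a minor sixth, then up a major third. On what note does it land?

Cb

A minor sixth up from Cb is Abb (letter A, 8 semitones up).
A major third up from Abb is Cb (letter C, 4 semitones up).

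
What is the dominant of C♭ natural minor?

Gb

The Cb natural minor scale runs Cb Db Ebb Fb Gb Abb Bbb.
Degree 5 is Gb.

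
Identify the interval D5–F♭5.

Counting letters D–E–F gives a third.
D→Fb = 2 semitones, 2 narrower than the major third (4), so diminished.

diminished third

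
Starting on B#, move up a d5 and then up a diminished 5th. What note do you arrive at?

C

A diminished fifth up from B# is F# (letter F, 6 semitones up).
A diminished fifth up from F# is C (letter C, 6 semitones up).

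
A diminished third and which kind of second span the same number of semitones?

A diminished third spans 2 semitones.
A second spanning 2 semitones is major (the major second is 2).

major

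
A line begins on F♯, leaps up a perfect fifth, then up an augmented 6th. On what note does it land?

A##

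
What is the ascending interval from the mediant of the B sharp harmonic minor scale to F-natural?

diminished third

The mediant of B# harmonic minor is D#.
D# up to F: letters D→F make it a third; 2 semitones makes it diminished.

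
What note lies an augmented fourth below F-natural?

A fourth below F lands on the letter C.
An augmented fourth spans 6 semitones, so F moves to pitch class 11. On the letter C that is Cb.

Cb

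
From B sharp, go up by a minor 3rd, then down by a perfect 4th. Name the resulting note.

A#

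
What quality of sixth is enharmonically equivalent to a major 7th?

doubly augmented

A major seventh spans 11 semitones.
A sixth spanning 11 semitones is doubly augmented (the major sixth is 9).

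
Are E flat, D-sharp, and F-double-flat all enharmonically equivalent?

Yes

Eb = pitch class 3 and D# = pitch class 3 and Fbb = pitch class 3 — the same pitch class, so they are enharmonic equivalents.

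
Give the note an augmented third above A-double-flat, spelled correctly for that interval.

A up a major third is C#, so the target letter is C.
From Abb, an augmented third is 5 semitones up: C.

C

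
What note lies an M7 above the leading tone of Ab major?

F#

The leading tone of Ab major is G.
A major seventh (11 semitones) above G lands on the letter F, giving F#.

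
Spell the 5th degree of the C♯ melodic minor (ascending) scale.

G#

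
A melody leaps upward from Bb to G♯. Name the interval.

The letter names run B→G, a span of 5 letter steps, so the interval is some kind of sixth.
Bb to G# is 10 semitones. A major sixth is 9, so 10 makes it augmented.

augmented sixth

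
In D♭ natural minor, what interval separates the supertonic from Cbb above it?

The supertonic of Db natural minor is Eb.
Eb up to Cbb: letters E→C make it a sixth; 7 semitones makes it diminished.

diminished sixth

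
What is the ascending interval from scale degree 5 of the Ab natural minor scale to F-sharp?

Scale degree 5 of Ab natural minor is Eb.
Eb up to F#: letters E→F make it a second; 3 semitones makes it augmented.

augmented second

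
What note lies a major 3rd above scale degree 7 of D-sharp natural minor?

Scale degree 7 of D# natural minor is C#.
A major third (4 semitones) above C# lands on the letter E, giving E#.

E#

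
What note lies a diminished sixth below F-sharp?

A##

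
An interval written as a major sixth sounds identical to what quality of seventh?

A major sixth spans 9 semitones.
A seventh spanning 9 semitones is diminished (the major seventh is 11).

diminished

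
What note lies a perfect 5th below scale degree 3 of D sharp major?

B#

Scale degree 3 of D# major is F##.
A perfect fifth (7 semitones) below F## lands on the letter B, giving B#.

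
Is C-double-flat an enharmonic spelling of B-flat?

Cbb is pitch class 10; Bb is pitch class 10.
All spellings map to pitch class 10, so they are enharmonically equivalent.

Yes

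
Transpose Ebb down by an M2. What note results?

E down a major second is D, so the target letter is D.
From Ebb, a major second is 2 semitones down: Dbb.

Dbb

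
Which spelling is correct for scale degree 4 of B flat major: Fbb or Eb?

Each scale degree takes a distinct letter name. Degree 4 of a scale on B must use the letter E.
Eb and Fbb are enharmonically the same pitch, but only Eb uses the letter E, so it is the correct spelling here.

Eb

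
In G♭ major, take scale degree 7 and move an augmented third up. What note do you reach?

Scale degree 7 of Gb major is F.
An augmented third (5 semitones) above F lands on the letter A, giving A#.

A#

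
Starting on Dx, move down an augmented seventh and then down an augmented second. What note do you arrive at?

Db

An augmented seventh down from D## is E (letter E, 12 semitones down).
An augmented second down from E is Db (letter D, 3 semitones down).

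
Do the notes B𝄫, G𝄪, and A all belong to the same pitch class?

Yes

Bbb is pitch class 9; G## is pitch class 9; A is pitch class 9.
All spellings map to pitch class 9, so they are enharmonically equivalent.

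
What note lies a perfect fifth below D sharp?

D down a perfect fifth is G, so the target letter is G.
From D#, a perfect fifth is 7 semitones down: G#.

G#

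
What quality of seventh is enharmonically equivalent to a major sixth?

A major sixth spans 9 semitones.
A seventh spanning 9 semitones is diminished (the major seventh is 11).

diminished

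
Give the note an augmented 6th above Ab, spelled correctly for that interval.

F#

A up a major sixth is F#, so the target letter is F.
From Ab, an augmented sixth is 10 semitones up: F#.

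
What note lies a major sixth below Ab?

Cb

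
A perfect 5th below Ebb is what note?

Abb

A fifth below E lands on the letter A.
A perfect fifth spans 7 semitones, so Ebb moves to pitch class 7. On the letter A that is Abb.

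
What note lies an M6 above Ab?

F

A sixth above A lands on the letter F.
A major sixth spans 9 semitones, so Ab moves to pitch class 5. On the letter F that is F.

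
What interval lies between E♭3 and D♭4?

minor seventh

The letter names run E→D, a span of 6 letter steps, so the interval is some kind of seventh.
Eb to Db is 10 semitones. A major seventh is 11, so 10 makes it minor.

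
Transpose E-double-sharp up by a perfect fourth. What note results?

A##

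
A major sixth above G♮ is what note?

E

A sixth above G lands on the letter E.
A major sixth spans 9 semitones, so G moves to pitch class 4. On the letter E that is E.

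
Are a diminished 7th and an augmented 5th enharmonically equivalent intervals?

No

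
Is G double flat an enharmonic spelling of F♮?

Gbb is pitch class 5; F is pitch class 5.
All spellings map to pitch class 5, so they are enharmonically equivalent.

Yes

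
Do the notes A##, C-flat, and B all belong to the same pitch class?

A## = pitch class 11 and Cb = pitch class 11 and B = pitch class 11 — the same pitch class, so they are enharmonic equivalents.

Yes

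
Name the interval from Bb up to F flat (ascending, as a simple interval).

diminished fifth

Counting letters B–C–D–E–F gives a fifth.
Bb→Fb = 6 semitones, 1 narrower than the perfect fifth (7), so diminished.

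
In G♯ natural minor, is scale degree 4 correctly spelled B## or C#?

Each scale degree takes a distinct letter name. Degree 4 of a scale on G must use the letter C.
C# and B## are enharmonically the same pitch, but only C# uses the letter C, so it is the correct spelling here.

C#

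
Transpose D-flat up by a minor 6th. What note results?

D up a major sixth is B, so the target letter is B.
From Db, a minor sixth is 8 semitones up: Bbb.

Bbb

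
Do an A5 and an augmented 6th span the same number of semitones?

No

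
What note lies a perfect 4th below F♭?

Cb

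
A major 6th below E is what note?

G

E down a major sixth is G, so the target letter is G.
From E, a major sixth is 9 semitones down: G.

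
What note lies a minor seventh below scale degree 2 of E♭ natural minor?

G

Scale degree 2 of Eb natural minor is F.
A minor seventh (10 semitones) below F lands on the letter G, giving G.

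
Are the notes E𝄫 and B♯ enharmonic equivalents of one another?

No

Ebb is pitch class 2; B# is pitch class 0.
The pitch classes differ (2 vs. 0), so they are not enharmonic equivalents.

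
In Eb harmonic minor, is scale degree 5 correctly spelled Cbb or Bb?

Bb

Each scale degree takes a distinct letter name. Degree 5 of a scale on E must use the letter B.
Bb and Cbb are enharmonically the same pitch, but only Bb uses the letter B, so it is the correct spelling here.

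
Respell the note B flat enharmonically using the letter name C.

Cbb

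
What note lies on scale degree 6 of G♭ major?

Degree 6 takes the letter 5 steps above G, which is E.
In major, degree 6 sits 9 semitones above the tonic. Gb + 9 semitones is pitch class 3, spelled on E as Eb.

Eb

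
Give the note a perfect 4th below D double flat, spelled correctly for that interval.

D down a perfect fourth is A, so the target letter is A.
From Dbb, a perfect fourth is 5 semitones down: Abb.

Abb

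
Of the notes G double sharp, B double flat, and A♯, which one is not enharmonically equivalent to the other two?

A#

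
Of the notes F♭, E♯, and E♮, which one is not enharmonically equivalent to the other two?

In 12-tone equal temperament, enharmonic equivalents share a pitch class. Fb is pitch class 4; E# is pitch class 5; E is pitch class 4.
Fb and E share pitch class 4, while E# is pitch class 5.

E#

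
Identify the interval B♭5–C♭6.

minor second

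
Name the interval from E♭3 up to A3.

augmented fourth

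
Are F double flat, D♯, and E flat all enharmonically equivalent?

Yes

Fbb is pitch class 3; D# is pitch class 3; Eb is pitch class 3.
All spellings map to pitch class 3, so they are enharmonically equivalent.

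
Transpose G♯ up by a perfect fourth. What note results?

G up a perfect fourth is C, so the target letter is C.
From G#, a perfect fourth is 5 semitones up: C#.

C#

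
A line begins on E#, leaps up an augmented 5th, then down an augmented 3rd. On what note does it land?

An augmented fifth up from E# is B## (letter B, 8 semitones up).
An augmented third down from B## is G# (letter G, 5 semitones down).

G#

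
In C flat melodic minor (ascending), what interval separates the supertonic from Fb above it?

minor third

The supertonic of Cb melodic minor (ascending) is Db.
Db up to Fb: letters D→F make it a third; 3 semitones makes it minor.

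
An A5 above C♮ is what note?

A fifth above C lands on the letter G.
An augmented fifth spans 8 semitones, so C moves to pitch class 8. On the letter G that is G#.

G#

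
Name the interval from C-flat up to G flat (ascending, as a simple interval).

perfect fifth

Counting letters C–D–E–F–G gives a fifth.
Cb→Gb = 7 semitones, exactly the perfect fifth.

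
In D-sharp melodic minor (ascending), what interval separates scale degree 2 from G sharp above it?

Scale degree 2 of D# melodic minor (ascending) is E#.
E# up to G#: letters E→G make it a third; 3 semitones makes it minor.

minor third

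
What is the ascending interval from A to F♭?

diminished sixth

Counting letters A–B–C–D–E–F gives a sixth.
A→Fb = 7 semitones, 2 narrower than the major sixth (9), so diminished.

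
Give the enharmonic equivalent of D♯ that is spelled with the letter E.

Eb

Plain E sits 1 semitone above D#, so on the letter E the same pitch needs a flat: Eb.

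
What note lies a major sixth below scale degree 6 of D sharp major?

D#

Scale degree 6 of D# major is B#.
A major sixth (9 semitones) below B# lands on the letter D, giving D#.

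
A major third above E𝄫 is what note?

A third above E lands on the letter G.
A major third spans 4 semitones, so Ebb moves to pitch class 6. On the letter G that is Gb.

Gb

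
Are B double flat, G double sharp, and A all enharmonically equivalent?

Yes

Bbb = pitch class 9 and G## = pitch class 9 and A = pitch class 9 — the same pitch class, so they are enharmonic equivalents.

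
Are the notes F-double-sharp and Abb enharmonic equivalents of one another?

F## = pitch class 7 and Abb = pitch class 7 — the same pitch class, so they are enharmonic equivalents.

Yes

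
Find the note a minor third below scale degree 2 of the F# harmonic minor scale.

E#

Scale degree 2 of F# harmonic minor is G#.
A minor third (3 semitones) below G# lands on the letter E, giving E#.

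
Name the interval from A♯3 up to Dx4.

augmented fourth

The letter names run A→D, a span of 3 letter steps, so the interval is some kind of fourth.
A# to D## is 6 semitones. A perfect fourth is 5, so 6 makes it augmented.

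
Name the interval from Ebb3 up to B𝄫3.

perfect fifth

The letter names run E→B, a span of 4 letter steps, so the interval is some kind of fifth.
Ebb to Bbb is 7 semitones. A perfect fifth is 7, so 7 makes it perfect.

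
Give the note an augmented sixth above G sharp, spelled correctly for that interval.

E##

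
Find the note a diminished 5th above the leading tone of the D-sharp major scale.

G#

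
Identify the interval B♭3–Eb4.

The letter names run B→E, a span of 3 letter steps, so the interval is some kind of fourth.
Bb to Eb is 5 semitones. A perfect fourth is 5, so 5 makes it perfect.

perfect fourth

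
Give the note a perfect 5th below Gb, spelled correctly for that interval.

G down a perfect fifth is C, so the target letter is C.
From Gb, a perfect fifth is 7 semitones down: Cb.

Cb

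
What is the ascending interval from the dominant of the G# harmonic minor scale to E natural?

The dominant of G# harmonic minor is D#.
D# up to E: letters D→E make it a second; 1 semitone makes it minor.

minor second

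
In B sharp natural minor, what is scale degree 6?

G#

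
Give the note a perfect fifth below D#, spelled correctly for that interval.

A fifth below D lands on the letter G.
A perfect fifth spans 7 semitones, so D# moves to pitch class 8. On the letter G that is G#.

G#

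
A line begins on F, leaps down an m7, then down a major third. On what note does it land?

Eb

A minor seventh down from F is G (letter G, 10 semitones down).
A major third down from G is Eb (letter E, 4 semitones down).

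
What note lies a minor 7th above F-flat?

Ebb

F up a major seventh is E, so the target letter is E.
From Fb, a minor seventh is 10 semitones up: Ebb.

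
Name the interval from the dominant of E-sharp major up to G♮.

diminished sixth

The dominant of E# major is B#.
B# up to G: letters B→G make it a sixth; 7 semitones makes it diminished.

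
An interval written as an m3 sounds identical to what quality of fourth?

doubly diminished

A minor third spans 3 semitones.
A fourth spanning 3 semitones is doubly diminished (the perfect fourth is 5).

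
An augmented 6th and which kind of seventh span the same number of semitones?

minor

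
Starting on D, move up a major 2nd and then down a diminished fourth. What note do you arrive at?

A major second up from D is E (letter E, 2 semitones up).
A diminished fourth down from E is B# (letter B, 4 semitones down).

B#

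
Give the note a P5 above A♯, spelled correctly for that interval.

E#

A up a perfect fifth is E, so the target letter is E.
From A#, a perfect fifth is 7 semitones up: E#.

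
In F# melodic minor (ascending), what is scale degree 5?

Degree 5 takes the letter 4 steps above F, which is C.
In melodic minor (ascending), degree 5 sits 7 semitones above the tonic. F# + 7 semitones is pitch class 1, spelled on C as C#.

C#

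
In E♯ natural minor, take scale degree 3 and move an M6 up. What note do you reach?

Scale degree 3 of E# natural minor is G#.
A major sixth (9 semitones) above G# lands on the letter E, giving E#.

E#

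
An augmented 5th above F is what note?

A fifth above F lands on the letter C.
An augmented fifth spans 8 semitones, so F moves to pitch class 1. On the letter C that is C#.

C#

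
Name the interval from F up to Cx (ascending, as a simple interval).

doubly augmented fifth

Counting letters F–G–A–B–C gives a fifth.
F→C## = 9 semitones, 2 wider than the perfect fifth (7), so doubly augmented.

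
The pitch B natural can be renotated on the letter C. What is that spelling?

Plain C sits 1 semitone above B, so on the letter C the same pitch needs a flat: Cb.

Cb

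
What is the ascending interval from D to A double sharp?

doubly augmented fifth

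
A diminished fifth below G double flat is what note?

Cb

G down a perfect fifth is C, so the target letter is C.
From Gbb, a diminished fifth is 6 semitones down: Cb.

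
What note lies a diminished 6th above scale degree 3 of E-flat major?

Ebb

Scale degree 3 of Eb major is G.
A diminished sixth (7 semitones) above G lands on the letter E, giving Ebb.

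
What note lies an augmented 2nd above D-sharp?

E##

D up a major second is E, so the target letter is E.
From D#, an augmented second is 3 semitones up: E##.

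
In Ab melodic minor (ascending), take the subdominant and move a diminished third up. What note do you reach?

The subdominant of Ab melodic minor (ascending) is Db.
A diminished third (2 semitones) above Db lands on the letter F, giving Fbb.

Fbb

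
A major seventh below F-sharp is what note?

G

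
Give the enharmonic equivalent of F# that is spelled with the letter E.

E##

Plain E sits 2 semitones below F#, so on the letter E the same pitch needs a double sharp: E##.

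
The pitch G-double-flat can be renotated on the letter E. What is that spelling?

Plain E sits 1 semitone below Gbb, so on the letter E the same pitch needs a sharp: E#.

E#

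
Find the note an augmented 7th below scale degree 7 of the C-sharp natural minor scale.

Scale degree 7 of C# natural minor is B.
An augmented seventh (12 semitones) below B lands on the letter C, giving Cb.

Cb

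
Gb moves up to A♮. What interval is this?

augmented second

Counting letters G–A gives a second.
Gb→A = 3 semitones, 1 wider than the major second (2), so augmented.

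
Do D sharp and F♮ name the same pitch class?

No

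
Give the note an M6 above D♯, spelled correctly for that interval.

D up a major sixth is B, so the target letter is B.
From D#, a major sixth is 9 semitones up: B#.

B#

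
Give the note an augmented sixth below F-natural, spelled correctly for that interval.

Abb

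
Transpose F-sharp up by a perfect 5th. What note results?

F up a perfect fifth is C, so the target letter is C.
From F#, a perfect fifth is 7 semitones up: C#.

C#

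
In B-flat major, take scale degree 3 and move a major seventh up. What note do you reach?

Scale degree 3 of Bb major is D.
A major seventh (11 semitones) above D lands on the letter C, giving C#.

C#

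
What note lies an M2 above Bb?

C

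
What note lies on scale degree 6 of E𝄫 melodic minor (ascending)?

Cb

The Ebb melodic minor (ascending) scale runs Ebb Fb Gbb Abb Bbb Cb Db.
Degree 6 is Cb.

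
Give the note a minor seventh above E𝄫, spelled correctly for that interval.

E up a major seventh is D#, so the target letter is D.
From Ebb, a minor seventh is 10 semitones up: Dbb.

Dbb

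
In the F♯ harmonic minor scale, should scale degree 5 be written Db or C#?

Each scale degree takes a distinct letter name. Degree 5 of a scale on F must use the letter C.
C# and Db are enharmonically the same pitch, but only C# uses the letter C, so it is the correct spelling here.

C#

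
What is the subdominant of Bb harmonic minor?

The Bb harmonic minor scale runs Bb C Db Eb F Gb A.
Degree 4 is Eb.

Eb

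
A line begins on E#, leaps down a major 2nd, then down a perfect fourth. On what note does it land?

A major second down from E# is D# (letter D, 2 semitones down).
A perfect fourth down from D# is A# (letter A, 5 semitones down).

A#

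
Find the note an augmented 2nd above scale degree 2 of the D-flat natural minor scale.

Scale degree 2 of Db natural minor is Eb.
An augmented second (3 semitones) above Eb lands on the letter F, giving F#.

F#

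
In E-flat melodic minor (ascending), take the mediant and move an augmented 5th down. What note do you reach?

Cbb

The mediant of Eb melodic minor (ascending) is Gb.
An augmented fifth (8 semitones) below Gb lands on the letter C, giving Cbb.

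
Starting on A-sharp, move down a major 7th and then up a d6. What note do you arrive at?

Gb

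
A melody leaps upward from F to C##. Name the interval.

doubly augmented fifth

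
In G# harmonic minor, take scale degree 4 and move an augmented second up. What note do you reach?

D##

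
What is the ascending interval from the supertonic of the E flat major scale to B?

augmented fourth

The supertonic of Eb major is F.
F up to B: letters F→B make it a fourth; 6 semitones makes it augmented.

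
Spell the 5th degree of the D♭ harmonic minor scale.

Degree 5 takes the letter 4 steps above D, which is A.
In harmonic minor, degree 5 sits 7 semitones above the tonic. Db + 7 semitones is pitch class 8, spelled on A as Ab.

Ab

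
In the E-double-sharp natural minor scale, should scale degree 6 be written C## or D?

C##

Each scale degree takes a distinct letter name. Degree 6 of a scale on E must use the letter C.
C## and D are enharmonically the same pitch, but only C## uses the letter C, so it is the correct spelling here.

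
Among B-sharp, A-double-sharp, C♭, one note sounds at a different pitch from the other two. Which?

In 12-tone equal temperament, enharmonic equivalents share a pitch class. B# is pitch class 0; A## is pitch class 11; Cb is pitch class 11.
A## and Cb share pitch class 11, while B# is pitch class 0.

B#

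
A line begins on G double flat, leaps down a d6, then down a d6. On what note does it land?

A diminished sixth down from Gbb is Bb (letter B, 7 semitones down).
A diminished sixth down from Bb is D# (letter D, 7 semitones down).

D#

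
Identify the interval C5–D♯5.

The letter names run C→D, a span of 1 letter step, so the interval is some kind of second.
C to D# is 3 semitones. A major second is 2, so 3 makes it augmented.

augmented second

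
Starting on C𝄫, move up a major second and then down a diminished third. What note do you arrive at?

Bb

A major second up from Cbb is Dbb (letter D, 2 semitones up).
A diminished third down from Dbb is Bb (letter B, 2 semitones down).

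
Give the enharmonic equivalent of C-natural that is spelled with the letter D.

Dbb

C is pitch class 0. The letter D alone is pitch class 2.
To reach pitch class 0 from D requires an offset of -2 semitones, i.e. double flat: Dbb.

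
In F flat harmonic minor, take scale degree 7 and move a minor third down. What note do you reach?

Scale degree 7 of Fb harmonic minor is Eb.
A minor third (3 semitones) below Eb lands on the letter C, giving C.

C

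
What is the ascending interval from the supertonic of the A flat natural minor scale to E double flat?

The supertonic of Ab natural minor is Bb.
Bb up to Ebb: letters B→E make it a fourth; 4 semitones makes it diminished.

diminished fourth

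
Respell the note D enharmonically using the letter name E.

Ebb

Plain E sits 2 semitones above D, so on the letter E the same pitch needs a double flat: Ebb.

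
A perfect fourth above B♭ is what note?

A fourth above B lands on the letter E.
A perfect fourth spans 5 semitones, so Bb moves to pitch class 3. On the letter E that is Eb.

Eb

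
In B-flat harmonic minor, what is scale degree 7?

A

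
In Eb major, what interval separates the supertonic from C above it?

perfect fifth

The supertonic of Eb major is F.
F up to C: letters F→C make it a fifth; 7 semitones makes it perfect.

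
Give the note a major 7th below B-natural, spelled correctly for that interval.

A seventh below B lands on the letter C.
A major seventh spans 11 semitones, so B moves to pitch class 0. On the letter C that is C.

C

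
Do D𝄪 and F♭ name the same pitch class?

Yes

D## is pitch class 4; Fb is pitch class 4.
All spellings map to pitch class 4, so they are enharmonically equivalent.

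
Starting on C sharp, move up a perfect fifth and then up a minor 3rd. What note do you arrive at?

A perfect fifth up from C# is G# (letter G, 7 semitones up).
A minor third up from G# is B (letter B, 3 semitones up).

B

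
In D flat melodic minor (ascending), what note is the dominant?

Degree 5 takes the letter 4 steps above D, which is A.
In melodic minor (ascending), degree 5 sits 7 semitones above the tonic. Db + 7 semitones is pitch class 8, spelled on A as Ab.

Ab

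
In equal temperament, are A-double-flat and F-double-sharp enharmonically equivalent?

Yes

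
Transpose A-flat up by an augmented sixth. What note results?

A sixth above A lands on the letter F.
An augmented sixth spans 10 semitones, so Ab moves to pitch class 6. On the letter F that is F#.

F#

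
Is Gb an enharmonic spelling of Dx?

No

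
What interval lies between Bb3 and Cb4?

minor second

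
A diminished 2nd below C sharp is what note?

B##

C down a major second is Bb, so the target letter is B.
From C#, a diminished second is 0 semitones down: B##.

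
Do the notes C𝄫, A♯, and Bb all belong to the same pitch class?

Cbb is pitch class 10; A# is pitch class 10; Bb is pitch class 10.
All spellings map to pitch class 10, so they are enharmonically equivalent.

Yes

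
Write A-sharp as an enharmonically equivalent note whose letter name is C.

A# is pitch class 10. The letter C alone is pitch class 0.
To reach pitch class 10 from C requires an offset of -2 semitones, i.e. double flat: Cbb.

Cbb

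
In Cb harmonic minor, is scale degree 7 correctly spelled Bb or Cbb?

Each scale degree takes a distinct letter name. Degree 7 of a scale on C must use the letter B.
Bb and Cbb are enharmonically the same pitch, but only Bb uses the letter B, so it is the correct spelling here.

Bb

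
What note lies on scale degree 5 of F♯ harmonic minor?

The F# harmonic minor scale runs F# G# A B C# D E#.
Degree 5 is C#.

C#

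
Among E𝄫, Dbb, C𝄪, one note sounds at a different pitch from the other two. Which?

Dbb

In 12-tone equal temperament, enharmonic equivalents share a pitch class. Ebb is pitch class 2; Dbb is pitch class 0; C## is pitch class 2.
Ebb and C## share pitch class 2, while Dbb is pitch class 0.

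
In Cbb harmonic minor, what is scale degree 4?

Fbb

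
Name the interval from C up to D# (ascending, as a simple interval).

augmented second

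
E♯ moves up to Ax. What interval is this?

Counting letters E–F–G–A gives a fourth.
E#→A## = 6 semitones, 1 wider than the perfect fourth (5), so augmented.

augmented fourth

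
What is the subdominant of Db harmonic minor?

The Db harmonic minor scale runs Db Eb Fb Gb Ab Bbb C.
Degree 4 is Gb.

Gb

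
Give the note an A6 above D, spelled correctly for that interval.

B#

A sixth above D lands on the letter B.
An augmented sixth spans 10 semitones, so D moves to pitch class 0. On the letter B that is B#.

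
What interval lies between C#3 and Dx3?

augmented second

The letter names run C→D, a span of 1 letter step, so the interval is some kind of second.
C# to D## is 3 semitones. A major second is 2, so 3 makes it augmented.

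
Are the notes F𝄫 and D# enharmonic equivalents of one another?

Yes

Fbb = pitch class 3 and D# = pitch class 3 — the same pitch class, so they are enharmonic equivalents.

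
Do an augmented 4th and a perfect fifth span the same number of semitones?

No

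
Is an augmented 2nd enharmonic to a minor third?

An augmented second spans 3 semitones; a minor third spans 3.
They are enharmonically equivalent.

Yes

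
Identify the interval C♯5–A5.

minor sixth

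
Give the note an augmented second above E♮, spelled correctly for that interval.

E up a major second is F#, so the target letter is F.
From E, an augmented second is 3 semitones up: F##.

F##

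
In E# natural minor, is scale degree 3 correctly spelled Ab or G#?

G#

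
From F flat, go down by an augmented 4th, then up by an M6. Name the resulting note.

An augmented fourth down from Fb is Cbb (letter C, 6 semitones down).
A major sixth up from Cbb is Abb (letter A, 9 semitones up).

Abb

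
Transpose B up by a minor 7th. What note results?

A

A seventh above B lands on the letter A.
A minor seventh spans 10 semitones, so B moves to pitch class 9. On the letter A that is A.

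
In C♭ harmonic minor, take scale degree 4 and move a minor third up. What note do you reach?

Abb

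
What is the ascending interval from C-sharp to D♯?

major second

The letter names run C→D, a span of 1 letter step, so the interval is some kind of second.
C# to D# is 2 semitones. A major second is 2, so 2 makes it major.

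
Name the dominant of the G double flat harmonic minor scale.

Degree 5 takes the letter 4 steps above G, which is D.
In harmonic minor, degree 5 sits 7 semitones above the tonic. Gbb + 7 semitones is pitch class 0, spelled on D as Dbb.

Dbb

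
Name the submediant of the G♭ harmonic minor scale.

Degree 6 takes the letter 5 steps above G, which is E.
In harmonic minor, degree 6 sits 8 semitones above the tonic. Gb + 8 semitones is pitch class 2, spelled on E as Ebb.

Ebb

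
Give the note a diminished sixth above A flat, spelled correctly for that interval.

A sixth above A lands on the letter F.
A diminished sixth spans 7 semitones, so Ab moves to pitch class 3. On the letter F that is Fbb.

Fbb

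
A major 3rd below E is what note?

C

A third below E lands on the letter C.
A major third spans 4 semitones, so E moves to pitch class 0. On the letter C that is C.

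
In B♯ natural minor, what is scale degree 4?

The B# natural minor scale runs B# C## D# E# F## G# A#.
Degree 4 is E#.

E#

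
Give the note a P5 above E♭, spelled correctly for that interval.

A fifth above E lands on the letter B.
A perfect fifth spans 7 semitones, so Eb moves to pitch class 10. On the letter B that is Bb.

Bb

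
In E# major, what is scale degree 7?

Degree 7 takes the letter 6 steps above E, which is D.
In major, degree 7 sits 11 semitones above the tonic. E# + 11 semitones is pitch class 4, spelled on D as D##.

D##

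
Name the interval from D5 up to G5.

perfect fourth

The letter names run D→G, a span of 3 letter steps, so the interval is some kind of fourth.
D to G is 5 semitones. A perfect fourth is 5, so 5 makes it perfect.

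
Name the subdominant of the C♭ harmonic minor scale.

Degree 4 takes the letter 3 steps above C, which is F.
In harmonic minor, degree 4 sits 5 semitones above the tonic. Cb + 5 semitones is pitch class 4, spelled on F as Fb.

Fb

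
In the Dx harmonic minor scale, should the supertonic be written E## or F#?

Each scale degree takes a distinct letter name. Degree 2 of a scale on D must use the letter E.
E## and F# are enharmonically the same pitch, but only E## uses the letter E, so it is the correct spelling here.

E##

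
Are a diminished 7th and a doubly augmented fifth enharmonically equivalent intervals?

A diminished seventh spans 9 semitones; a doubly augmented fifth spans 9.
They are enharmonically equivalent.

Yes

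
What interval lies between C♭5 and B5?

Counting letters C–D–E–F–G–A–B gives a seventh.
Cb→B = 12 semitones, 1 wider than the major seventh (11), so augmented.

augmented seventh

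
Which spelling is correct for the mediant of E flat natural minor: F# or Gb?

Gb

Each scale degree takes a distinct letter name. Degree 3 of a scale on E must use the letter G.
Gb and F# are enharmonically the same pitch, but only Gb uses the letter G, so it is the correct spelling here.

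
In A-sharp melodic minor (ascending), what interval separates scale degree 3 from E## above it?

Scale degree 3 of A# melodic minor (ascending) is C#.
C# up to E##: letters C→E make it a third; 5 semitones makes it augmented.

augmented third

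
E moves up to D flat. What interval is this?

diminished seventh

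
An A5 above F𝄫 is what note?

Cb

F up a perfect fifth is C, so the target letter is C.
From Fbb, an augmented fifth is 8 semitones up: Cb.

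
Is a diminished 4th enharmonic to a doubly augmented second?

Yes

A diminished fourth spans 4 semitones; a doubly augmented second spans 4.
They are enharmonically equivalent.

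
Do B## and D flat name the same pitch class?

B## is pitch class 1; Db is pitch class 1.
All spellings map to pitch class 1, so they are enharmonically equivalent.

Yes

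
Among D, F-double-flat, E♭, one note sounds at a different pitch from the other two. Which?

D

In 12-tone equal temperament, enharmonic equivalents share a pitch class. D is pitch class 2; Fbb is pitch class 3; Eb is pitch class 3.
Fbb and Eb share pitch class 3, while D is pitch class 2.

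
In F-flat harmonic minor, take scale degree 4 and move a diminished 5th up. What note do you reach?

Fbb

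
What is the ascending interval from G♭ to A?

augmented second

The letter names run G→A, a span of 1 letter step, so the interval is some kind of second.
Gb to A is 3 semitones. A major second is 2, so 3 makes it augmented.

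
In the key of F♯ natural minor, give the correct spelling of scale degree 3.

A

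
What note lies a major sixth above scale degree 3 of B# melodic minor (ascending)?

Scale degree 3 of B# melodic minor (ascending) is D#.
A major sixth (9 semitones) above D# lands on the letter B, giving B#.

B#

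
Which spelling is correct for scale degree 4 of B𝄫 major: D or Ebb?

Ebb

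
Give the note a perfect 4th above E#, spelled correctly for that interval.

A fourth above E lands on the letter A.
A perfect fourth spans 5 semitones, so E# moves to pitch class 10. On the letter A that is A#.

A#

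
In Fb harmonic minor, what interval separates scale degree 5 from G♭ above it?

Scale degree 5 of Fb harmonic minor is Cb.
Cb up to Gb: letters C→G make it a fifth; 7 semitones makes it perfect.

perfect fifth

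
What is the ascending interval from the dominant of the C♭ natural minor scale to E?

The dominant of Cb natural minor is Gb.
Gb up to E: letters G→E make it a sixth; 10 semitones makes it augmented.

augmented sixth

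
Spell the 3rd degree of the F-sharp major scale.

Degree 3 takes the letter 2 steps above F, which is A.
In major, degree 3 sits 4 semitones above the tonic. F# + 4 semitones is pitch class 10, spelled on A as A#.

A#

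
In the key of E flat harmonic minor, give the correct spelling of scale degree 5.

Degree 5 takes the letter 4 steps above E, which is B.
In harmonic minor, degree 5 sits 7 semitones above the tonic. Eb + 7 semitones is pitch class 10, spelled on B as Bb.

Bb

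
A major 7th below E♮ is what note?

A seventh below E lands on the letter F.
A major seventh spans 11 semitones, so E moves to pitch class 5. On the letter F that is F.

F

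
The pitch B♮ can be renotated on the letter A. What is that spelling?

B is pitch class 11. The letter A alone is pitch class 9.
To reach pitch class 11 from A requires an offset of +2 semitones, i.e. double sharp: A##.

A##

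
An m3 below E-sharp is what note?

C##

A third below E lands on the letter C.
A minor third spans 3 semitones, so E# moves to pitch class 2. On the letter C that is C##.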